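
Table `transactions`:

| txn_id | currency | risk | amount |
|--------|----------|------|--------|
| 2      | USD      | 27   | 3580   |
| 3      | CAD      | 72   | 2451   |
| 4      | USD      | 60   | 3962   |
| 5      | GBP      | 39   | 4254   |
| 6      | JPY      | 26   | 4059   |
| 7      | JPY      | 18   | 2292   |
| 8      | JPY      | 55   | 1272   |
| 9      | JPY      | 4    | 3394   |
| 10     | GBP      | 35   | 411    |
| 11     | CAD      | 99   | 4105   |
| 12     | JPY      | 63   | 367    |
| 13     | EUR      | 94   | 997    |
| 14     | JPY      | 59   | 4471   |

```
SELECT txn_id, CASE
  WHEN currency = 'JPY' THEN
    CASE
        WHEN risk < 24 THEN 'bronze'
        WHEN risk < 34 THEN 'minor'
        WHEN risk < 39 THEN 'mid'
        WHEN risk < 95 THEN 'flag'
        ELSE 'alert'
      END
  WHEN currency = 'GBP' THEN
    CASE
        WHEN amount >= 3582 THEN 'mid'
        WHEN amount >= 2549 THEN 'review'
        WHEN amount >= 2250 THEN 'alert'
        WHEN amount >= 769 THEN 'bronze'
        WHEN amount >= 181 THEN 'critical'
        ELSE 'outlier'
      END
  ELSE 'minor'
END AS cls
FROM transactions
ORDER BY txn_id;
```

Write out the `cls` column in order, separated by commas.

txn_id=2: currency='USD' → outer ELSE → minor
txn_id=3: currency='CAD' → outer ELSE → minor
txn_id=4: currency='USD' → outer ELSE → minor
txn_id=5: currency='GBP' → inner[amount >= 3582] → mid
txn_id=6: currency='JPY' → inner[risk < 34] → minor
txn_id=7: currency='JPY' → inner[risk < 24] → bronze
txn_id=8: currency='JPY' → inner[risk < 95] → flag
txn_id=9: currency='JPY' → inner[risk < 24] → bronze
txn_id=10: currency='GBP' → inner[amount >= 181] → critical
txn_id=11: currency='CAD' → outer ELSE → minor
txn_id=12: currency='JPY' → inner[risk < 95] → flag
txn_id=13: currency='EUR' → outer ELSE → minor
txn_id=14: currency='JPY' → inner[risk < 95] → flag

minor, minor, minor, mid, minor, bronze, flag, bronze, critical, minor, flag, minor, flag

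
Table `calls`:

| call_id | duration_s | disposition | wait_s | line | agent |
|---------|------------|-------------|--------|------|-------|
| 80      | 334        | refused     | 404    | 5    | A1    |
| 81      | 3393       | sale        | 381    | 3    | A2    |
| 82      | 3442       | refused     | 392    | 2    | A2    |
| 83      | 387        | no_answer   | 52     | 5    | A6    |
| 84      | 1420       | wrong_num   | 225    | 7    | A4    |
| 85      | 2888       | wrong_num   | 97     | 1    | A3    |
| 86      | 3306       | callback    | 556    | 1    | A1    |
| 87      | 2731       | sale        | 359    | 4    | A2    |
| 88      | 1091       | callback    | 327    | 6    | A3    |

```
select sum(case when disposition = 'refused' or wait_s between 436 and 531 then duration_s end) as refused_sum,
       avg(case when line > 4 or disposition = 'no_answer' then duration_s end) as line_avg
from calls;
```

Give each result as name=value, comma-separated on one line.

refused_sum=3776, line_avg=808

[refused_sum: disposition = 'refused' or wait_s between 436 and 531]
call_id=80: ✓ → 334
call_id=81: ✗
call_id=82: ✓ → 3442
call_id=83: ✗
call_id=84: ✗
call_id=85: ✗
call_id=86: ✗
call_id=87: ✗
call_id=88: ✗
refused_sum = 334 + 3442 = 3776
—
[line_avg: line > 4 or disposition = 'no_answer']
call_id=80: ✓ → 334
call_id=81: ✗
call_id=82: ✗
call_id=83: ✓ → 387
call_id=84: ✓ → 1420
call_id=85: ✗
call_id=86: ✗
call_id=87: ✗
call_id=88: ✓ → 1091
line_avg = (334 + 387 + 1420 + 1091) / 4 = 808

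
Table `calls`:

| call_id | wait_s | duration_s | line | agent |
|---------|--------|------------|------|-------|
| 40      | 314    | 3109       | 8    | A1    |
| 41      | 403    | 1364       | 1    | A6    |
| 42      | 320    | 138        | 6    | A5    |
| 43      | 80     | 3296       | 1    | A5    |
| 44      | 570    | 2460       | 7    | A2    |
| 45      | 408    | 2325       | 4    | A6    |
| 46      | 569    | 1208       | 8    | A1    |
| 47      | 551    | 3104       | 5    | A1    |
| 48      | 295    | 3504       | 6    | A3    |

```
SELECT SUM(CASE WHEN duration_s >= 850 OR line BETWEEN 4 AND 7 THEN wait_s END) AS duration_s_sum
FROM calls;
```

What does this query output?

call_id=40: ✓ → 314
call_id=41: ✓ → 403
call_id=42: ✓ → 320
call_id=43: ✓ → 80
call_id=44: ✓ → 570
call_id=45: ✓ → 408
call_id=46: ✓ → 569
call_id=47: ✓ → 551
call_id=48: ✓ → 295
duration_s_sum = 314 + 403 + 320 + 80 + 570 + 408 + 569 + 551 + 295 = 3510

3510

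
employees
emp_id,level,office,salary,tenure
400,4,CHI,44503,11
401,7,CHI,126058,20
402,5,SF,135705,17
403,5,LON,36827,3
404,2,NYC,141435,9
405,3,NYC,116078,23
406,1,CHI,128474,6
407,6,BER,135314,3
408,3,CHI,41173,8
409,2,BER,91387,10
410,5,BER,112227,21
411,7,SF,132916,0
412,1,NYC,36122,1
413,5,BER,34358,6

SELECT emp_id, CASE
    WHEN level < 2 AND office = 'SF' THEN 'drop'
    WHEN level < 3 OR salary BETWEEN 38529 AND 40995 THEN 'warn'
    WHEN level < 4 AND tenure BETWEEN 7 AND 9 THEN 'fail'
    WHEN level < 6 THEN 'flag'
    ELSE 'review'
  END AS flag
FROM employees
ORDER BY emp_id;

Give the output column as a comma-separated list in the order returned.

emp_id=400: level < 6 → flag
emp_id=401: ELSE → review
emp_id=402: level < 6 → flag
emp_id=403: level < 6 → flag
emp_id=404: level < 3 OR salary BETWEEN 38529 AND 40995 → warn
emp_id=405: level < 6 → flag
emp_id=406: level < 3 OR salary BETWEEN 38529 AND 40995 → warn
emp_id=407: ELSE → review
emp_id=408: level < 4 AND tenure BETWEEN 7 AND 9 → fail
emp_id=409: level < 3 OR salary BETWEEN 38529 AND 40995 → warn
emp_id=410: level < 6 → flag
emp_id=411: ELSE → review
emp_id=412: level < 3 OR salary BETWEEN 38529 AND 40995 → warn
emp_id=413: level < 6 → flag

flag, review, flag, flag, warn, flag, warn, review, fail, warn, flag, review, warn, flag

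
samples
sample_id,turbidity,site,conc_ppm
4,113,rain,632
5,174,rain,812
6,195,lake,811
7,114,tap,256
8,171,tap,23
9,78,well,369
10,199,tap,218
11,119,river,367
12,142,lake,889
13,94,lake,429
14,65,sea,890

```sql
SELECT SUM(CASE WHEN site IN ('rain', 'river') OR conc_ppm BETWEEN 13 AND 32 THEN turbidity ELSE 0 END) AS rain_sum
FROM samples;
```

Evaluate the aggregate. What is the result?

577

sample_id=4: ✓ → 113
sample_id=5: ✓ → 174
sample_id=6: ✗
sample_id=7: ✗
sample_id=8: ✓ → 171
sample_id=9: ✗
sample_id=10: ✗
sample_id=11: ✓ → 119
sample_id=12: ✗
sample_id=13: ✗
sample_id=14: ✗
rain_sum = 113 + 174 + 171 + 119 = 577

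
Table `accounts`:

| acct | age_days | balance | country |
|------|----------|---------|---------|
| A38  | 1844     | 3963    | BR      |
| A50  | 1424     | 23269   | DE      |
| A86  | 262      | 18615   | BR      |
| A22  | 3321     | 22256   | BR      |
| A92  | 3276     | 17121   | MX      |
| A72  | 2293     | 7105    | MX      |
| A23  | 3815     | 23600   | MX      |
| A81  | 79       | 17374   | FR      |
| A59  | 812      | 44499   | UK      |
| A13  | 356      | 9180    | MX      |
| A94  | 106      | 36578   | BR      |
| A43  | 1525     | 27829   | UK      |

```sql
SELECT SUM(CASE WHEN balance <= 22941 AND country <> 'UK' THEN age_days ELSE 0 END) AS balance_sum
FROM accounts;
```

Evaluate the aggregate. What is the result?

acct=A38: ✓ → 1844
acct=A50: ✗
acct=A86: ✓ → 262
acct=A22: ✓ → 3321
acct=A92: ✓ → 3276
acct=A72: ✓ → 2293
acct=A23: ✗
acct=A81: ✓ → 79
acct=A59: ✗
acct=A13: ✓ → 356
acct=A94: ✗
acct=A43: ✗
balance_sum = 1844 + 262 + 3321 + 3276 + 2293 + 79 + 356 = 11431

11431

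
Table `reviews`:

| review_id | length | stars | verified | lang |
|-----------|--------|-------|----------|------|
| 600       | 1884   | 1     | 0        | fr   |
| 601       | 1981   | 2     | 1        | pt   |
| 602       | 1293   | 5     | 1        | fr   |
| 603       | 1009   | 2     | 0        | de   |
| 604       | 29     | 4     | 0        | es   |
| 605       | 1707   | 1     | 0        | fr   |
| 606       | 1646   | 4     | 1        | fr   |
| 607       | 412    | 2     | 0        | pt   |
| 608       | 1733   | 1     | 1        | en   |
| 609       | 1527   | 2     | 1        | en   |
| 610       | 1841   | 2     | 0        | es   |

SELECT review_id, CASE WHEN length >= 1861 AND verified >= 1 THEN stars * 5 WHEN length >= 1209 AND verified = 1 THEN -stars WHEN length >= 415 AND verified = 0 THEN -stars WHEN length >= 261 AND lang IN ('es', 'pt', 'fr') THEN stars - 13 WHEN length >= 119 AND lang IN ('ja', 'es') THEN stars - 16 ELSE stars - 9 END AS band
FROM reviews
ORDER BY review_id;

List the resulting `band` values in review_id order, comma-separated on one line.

-1, 10, -5, -2, -5, -1, -4, -11, -1, -2, -2

review_id=600: length >= 415 AND verified = 0 → -1
review_id=601: length >= 1861 AND verified >= 1 → 10
review_id=602: length >= 1209 AND verified = 1 → -5
review_id=603: length >= 415 AND verified = 0 → -2
review_id=604: ELSE → -5
review_id=605: length >= 415 AND verified = 0 → -1
review_id=606: length >= 1209 AND verified = 1 → -4
review_id=607: length >= 261 AND lang IN ('es', 'pt', 'fr') → -11
review_id=608: length >= 1209 AND verified = 1 → -1
review_id=609: length >= 1209 AND verified = 1 → -2
review_id=610: length >= 415 AND verified = 0 → -2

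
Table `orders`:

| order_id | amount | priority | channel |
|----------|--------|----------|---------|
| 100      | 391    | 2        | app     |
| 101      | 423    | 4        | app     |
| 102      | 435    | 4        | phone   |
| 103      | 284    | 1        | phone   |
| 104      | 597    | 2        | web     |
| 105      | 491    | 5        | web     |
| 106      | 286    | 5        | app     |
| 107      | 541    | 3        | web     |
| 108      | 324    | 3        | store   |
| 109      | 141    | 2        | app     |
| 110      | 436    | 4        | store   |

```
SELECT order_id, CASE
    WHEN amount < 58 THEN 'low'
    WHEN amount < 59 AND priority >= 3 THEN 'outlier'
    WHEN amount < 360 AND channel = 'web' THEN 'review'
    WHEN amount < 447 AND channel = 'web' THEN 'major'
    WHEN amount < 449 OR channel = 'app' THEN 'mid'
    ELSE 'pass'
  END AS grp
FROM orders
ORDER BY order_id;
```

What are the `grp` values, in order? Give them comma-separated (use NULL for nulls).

mid, mid, mid, mid, pass, pass, mid, pass, mid, mid, mid

order_id=100: amount < 449 OR channel = 'app' → mid
order_id=101: amount < 449 OR channel = 'app' → mid
order_id=102: amount < 449 OR channel = 'app' → mid
order_id=103: amount < 449 OR channel = 'app' → mid
order_id=104: ELSE → pass
order_id=105: ELSE → pass
order_id=106: amount < 449 OR channel = 'app' → mid
order_id=107: ELSE → pass
order_id=108: amount < 449 OR channel = 'app' → mid
order_id=109: amount < 449 OR channel = 'app' → mid
order_id=110: amount < 449 OR channel = 'app' → mid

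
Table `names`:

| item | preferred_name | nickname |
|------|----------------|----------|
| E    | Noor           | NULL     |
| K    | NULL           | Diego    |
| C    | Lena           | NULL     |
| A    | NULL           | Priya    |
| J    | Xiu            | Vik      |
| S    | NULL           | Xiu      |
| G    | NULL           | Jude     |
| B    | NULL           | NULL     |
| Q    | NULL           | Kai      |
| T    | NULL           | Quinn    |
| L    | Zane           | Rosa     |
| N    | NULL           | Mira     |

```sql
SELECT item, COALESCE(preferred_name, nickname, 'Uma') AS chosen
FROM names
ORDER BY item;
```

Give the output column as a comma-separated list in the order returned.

Priya, Uma, Lena, Noor, Jude, Xiu, Diego, Zane, Mira, Kai, Xiu, Quinn

item=A: preferred_name=NULL, nickname=Priya → Priya
item=B: preferred_name=NULL, nickname=NULL, → literal Uma → Uma
item=C: preferred_name=Lena → Lena
item=E: preferred_name=Noor → Noor
item=G: preferred_name=NULL, nickname=Jude → Jude
item=J: preferred_name=Xiu → Xiu
item=K: preferred_name=NULL, nickname=Diego → Diego
item=L: preferred_name=Zane → Zane
item=N: preferred_name=NULL, nickname=Mira → Mira
item=Q: preferred_name=NULL, nickname=Kai → Kai
item=S: preferred_name=NULL, nickname=Xiu → Xiu
item=T: preferred_name=NULL, nickname=Quinn → Quinn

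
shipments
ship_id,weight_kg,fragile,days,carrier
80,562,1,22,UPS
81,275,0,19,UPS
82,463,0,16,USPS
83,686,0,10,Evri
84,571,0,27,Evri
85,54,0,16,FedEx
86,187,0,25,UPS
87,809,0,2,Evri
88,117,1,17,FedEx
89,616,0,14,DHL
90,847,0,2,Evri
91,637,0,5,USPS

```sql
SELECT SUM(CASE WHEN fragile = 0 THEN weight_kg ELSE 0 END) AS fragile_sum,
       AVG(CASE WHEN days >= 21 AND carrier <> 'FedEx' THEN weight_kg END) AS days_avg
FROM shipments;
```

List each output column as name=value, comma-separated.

fragile_sum=5145, days_avg=440

[fragile_sum: fragile = 0]
ship_id=80: ✗
ship_id=81: ✓ → 275
ship_id=82: ✓ → 463
ship_id=83: ✓ → 686
ship_id=84: ✓ → 571
ship_id=85: ✓ → 54
ship_id=86: ✓ → 187
ship_id=87: ✓ → 809
ship_id=88: ✗
ship_id=89: ✓ → 616
ship_id=90: ✓ → 847
ship_id=91: ✓ → 637
fragile_sum = 275 + 463 + 686 + 571 + 54 + 187 + 809 + 616 + 847 + 637 = 5145
—
[days_avg: days >= 21 AND carrier <> 'FedEx']
ship_id=80: ✓ → 562
ship_id=81: ✗
ship_id=82: ✗
ship_id=83: ✗
ship_id=84: ✓ → 571
ship_id=85: ✗
ship_id=86: ✓ → 187
ship_id=87: ✗
ship_id=88: ✗
ship_id=89: ✗
ship_id=90: ✗
ship_id=91: ✗
days_avg = (562 + 571 + 187) / 3 = 440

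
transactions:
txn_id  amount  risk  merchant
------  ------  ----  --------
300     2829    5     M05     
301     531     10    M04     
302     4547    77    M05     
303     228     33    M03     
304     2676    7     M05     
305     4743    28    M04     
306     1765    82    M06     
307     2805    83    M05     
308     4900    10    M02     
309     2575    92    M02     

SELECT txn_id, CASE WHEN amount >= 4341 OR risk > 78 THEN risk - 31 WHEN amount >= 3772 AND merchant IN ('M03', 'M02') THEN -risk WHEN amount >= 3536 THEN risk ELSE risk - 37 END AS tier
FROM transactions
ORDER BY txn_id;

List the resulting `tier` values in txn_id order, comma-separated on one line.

-32, -27, 46, -4, -30, -3, 51, 52, -21, 61

txn_id=300: ELSE → -32
txn_id=301: ELSE → -27
txn_id=302: amount >= 4341 OR risk > 78 → 46
txn_id=303: ELSE → -4
txn_id=304: ELSE → -30
txn_id=305: amount >= 4341 OR risk > 78 → -3
txn_id=306: amount >= 4341 OR risk > 78 → 51
txn_id=307: amount >= 4341 OR risk > 78 → 52
txn_id=308: amount >= 4341 OR risk > 78 → -21
txn_id=309: amount >= 4341 OR risk > 78 → 61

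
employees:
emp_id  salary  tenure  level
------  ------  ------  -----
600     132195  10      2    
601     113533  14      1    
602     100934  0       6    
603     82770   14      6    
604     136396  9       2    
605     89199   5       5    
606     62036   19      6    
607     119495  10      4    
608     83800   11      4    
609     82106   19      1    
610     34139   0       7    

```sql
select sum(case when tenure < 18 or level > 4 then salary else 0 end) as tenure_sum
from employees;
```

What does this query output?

emp_id=600: ✓ → 132195
emp_id=601: ✓ → 113533
emp_id=602: ✓ → 100934
emp_id=603: ✓ → 82770
emp_id=604: ✓ → 136396
emp_id=605: ✓ → 89199
emp_id=606: ✓ → 62036
emp_id=607: ✓ → 119495
emp_id=608: ✓ → 83800
emp_id=609: ✗
emp_id=610: ✓ → 34139
tenure_sum = 132195 + 113533 + 100934 + 82770 + 136396 + 89199 + 62036 + 119495 + 83800 + 34139 = 954497

954497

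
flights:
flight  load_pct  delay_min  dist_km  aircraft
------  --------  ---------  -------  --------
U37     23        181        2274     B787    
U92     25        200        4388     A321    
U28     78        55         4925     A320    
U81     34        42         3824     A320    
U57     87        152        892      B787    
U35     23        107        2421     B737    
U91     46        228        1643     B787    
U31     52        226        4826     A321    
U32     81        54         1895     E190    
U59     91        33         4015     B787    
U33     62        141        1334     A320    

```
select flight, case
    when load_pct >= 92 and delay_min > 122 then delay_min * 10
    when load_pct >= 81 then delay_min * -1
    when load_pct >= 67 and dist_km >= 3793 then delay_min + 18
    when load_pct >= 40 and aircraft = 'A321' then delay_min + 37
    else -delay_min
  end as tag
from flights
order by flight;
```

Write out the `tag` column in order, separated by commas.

flight=U28: load_pct >= 67 and dist_km >= 3793 → 73
flight=U31: load_pct >= 40 and aircraft = 'A321' → 263
flight=U32: load_pct >= 81 → -54
flight=U33: ELSE → -141
flight=U35: ELSE → -107
flight=U37: ELSE → -181
flight=U57: load_pct >= 81 → -152
flight=U59: load_pct >= 81 → -33
flight=U81: ELSE → -42
flight=U91: ELSE → -228
flight=U92: ELSE → -200

73, 263, -54, -141, -107, -181, -152, -33, -42, -228, -200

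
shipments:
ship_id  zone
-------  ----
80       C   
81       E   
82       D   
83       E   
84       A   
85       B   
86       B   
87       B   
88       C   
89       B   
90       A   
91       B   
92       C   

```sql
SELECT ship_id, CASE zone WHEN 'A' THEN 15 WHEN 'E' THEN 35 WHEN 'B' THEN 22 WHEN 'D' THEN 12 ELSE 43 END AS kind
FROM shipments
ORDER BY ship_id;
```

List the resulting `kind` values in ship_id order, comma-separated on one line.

ship_id=80: ELSE → 43
ship_id=81: zone='E' → 35
ship_id=82: zone='D' → 12
ship_id=83: zone='E' → 35
ship_id=84: zone='A' → 15
ship_id=85: zone='B' → 22
ship_id=86: zone='B' → 22
ship_id=87: zone='B' → 22
ship_id=88: ELSE → 43
ship_id=89: zone='B' → 22
ship_id=90: zone='A' → 15
ship_id=91: zone='B' → 22
ship_id=92: ELSE → 43

43, 35, 12, 35, 15, 22, 22, 22, 43, 22, 15, 22, 43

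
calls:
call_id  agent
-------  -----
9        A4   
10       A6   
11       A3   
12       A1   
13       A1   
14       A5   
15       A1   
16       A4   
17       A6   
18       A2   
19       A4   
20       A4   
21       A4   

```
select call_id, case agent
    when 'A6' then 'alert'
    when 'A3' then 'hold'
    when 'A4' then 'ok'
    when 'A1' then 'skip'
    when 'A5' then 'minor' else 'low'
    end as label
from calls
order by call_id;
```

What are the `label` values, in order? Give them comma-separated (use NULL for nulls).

ok, alert, hold, skip, skip, minor, skip, ok, alert, low, ok, ok, ok

call_id=9: agent='A4' → ok
call_id=10: agent='A6' → alert
call_id=11: agent='A3' → hold
call_id=12: agent='A1' → skip
call_id=13: agent='A1' → skip
call_id=14: agent='A5' → minor
call_id=15: agent='A1' → skip
call_id=16: agent='A4' → ok
call_id=17: agent='A6' → alert
call_id=18: ELSE → low
call_id=19: agent='A4' → ok
call_id=20: agent='A4' → ok
call_id=21: agent='A4' → ok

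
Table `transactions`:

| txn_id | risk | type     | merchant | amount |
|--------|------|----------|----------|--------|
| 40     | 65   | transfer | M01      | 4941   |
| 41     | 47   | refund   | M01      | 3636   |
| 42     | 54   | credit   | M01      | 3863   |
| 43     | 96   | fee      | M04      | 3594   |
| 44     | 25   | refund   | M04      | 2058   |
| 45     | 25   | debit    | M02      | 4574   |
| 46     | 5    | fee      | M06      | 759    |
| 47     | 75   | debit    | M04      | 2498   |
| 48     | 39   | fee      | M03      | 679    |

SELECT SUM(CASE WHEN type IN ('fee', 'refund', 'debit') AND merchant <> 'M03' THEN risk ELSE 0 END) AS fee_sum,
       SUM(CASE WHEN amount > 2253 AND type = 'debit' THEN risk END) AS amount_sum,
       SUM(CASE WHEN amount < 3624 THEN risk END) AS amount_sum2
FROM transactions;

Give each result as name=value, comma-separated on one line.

fee_sum=273, amount_sum=100, amount_sum2=240

[fee_sum: type IN ('fee', 'refund', 'debit') AND merchant <> 'M03']
txn_id=40: ✗
txn_id=41: ✓ → 47
txn_id=42: ✗
txn_id=43: ✓ → 96
txn_id=44: ✓ → 25
txn_id=45: ✓ → 25
txn_id=46: ✓ → 5
txn_id=47: ✓ → 75
txn_id=48: ✗
fee_sum = 47 + 96 + 25 + 25 + 5 + 75 = 273
—
[amount_sum: amount > 2253 AND type = 'debit']
txn_id=40: ✗
txn_id=41: ✗
txn_id=42: ✗
txn_id=43: ✗
txn_id=44: ✗
txn_id=45: ✓ → 25
txn_id=46: ✗
txn_id=47: ✓ → 75
txn_id=48: ✗
amount_sum = 25 + 75 = 100
—
[amount_sum2: amount < 3624]
txn_id=40: ✗
txn_id=41: ✗
txn_id=42: ✗
txn_id=43: ✓ → 96
txn_id=44: ✓ → 25
txn_id=45: ✗
txn_id=46: ✓ → 5
txn_id=47: ✓ → 75
txn_id=48: ✓ → 39
amount_sum2 = 96 + 25 + 5 + 75 + 39 = 240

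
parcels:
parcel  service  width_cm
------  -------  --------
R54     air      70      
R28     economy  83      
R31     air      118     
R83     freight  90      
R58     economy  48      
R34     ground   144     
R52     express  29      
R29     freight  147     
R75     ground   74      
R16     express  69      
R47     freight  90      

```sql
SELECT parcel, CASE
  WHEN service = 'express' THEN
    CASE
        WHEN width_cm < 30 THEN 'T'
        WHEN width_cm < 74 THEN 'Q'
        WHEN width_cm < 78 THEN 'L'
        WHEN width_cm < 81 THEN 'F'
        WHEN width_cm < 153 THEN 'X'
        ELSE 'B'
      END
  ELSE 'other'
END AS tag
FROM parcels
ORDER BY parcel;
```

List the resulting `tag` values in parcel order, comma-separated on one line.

Q, other, other, other, other, other, T, other, other, other, other

parcel=R16: service='express' → inner[width_cm < 74] → Q
parcel=R28: service='economy' → outer ELSE → other
parcel=R29: service='freight' → outer ELSE → other
parcel=R31: service='air' → outer ELSE → other
parcel=R34: service='ground' → outer ELSE → other
parcel=R47: service='freight' → outer ELSE → other
parcel=R52: service='express' → inner[width_cm < 30] → T
parcel=R54: service='air' → outer ELSE → other
parcel=R58: service='economy' → outer ELSE → other
parcel=R75: service='ground' → outer ELSE → other
parcel=R83: service='freight' → outer ELSE → other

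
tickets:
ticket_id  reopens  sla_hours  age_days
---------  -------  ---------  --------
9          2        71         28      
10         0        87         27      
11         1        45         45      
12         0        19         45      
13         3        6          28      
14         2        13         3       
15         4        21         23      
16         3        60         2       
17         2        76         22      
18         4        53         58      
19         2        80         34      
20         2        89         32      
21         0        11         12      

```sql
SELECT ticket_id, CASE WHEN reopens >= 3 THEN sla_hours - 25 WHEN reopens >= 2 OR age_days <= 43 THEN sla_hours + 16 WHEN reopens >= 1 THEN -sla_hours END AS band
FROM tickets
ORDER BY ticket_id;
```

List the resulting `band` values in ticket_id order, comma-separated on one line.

87, 103, -45, NULL, -19, 29, -4, 35, 92, 28, 96, 105, 27

ticket_id=9: reopens >= 2 OR age_days <= 43 → 87
ticket_id=10: reopens >= 2 OR age_days <= 43 → 103
ticket_id=11: reopens >= 1 → -45
ticket_id=12: (no match → NULL) → NULL
ticket_id=13: reopens >= 3 → -19
ticket_id=14: reopens >= 2 OR age_days <= 43 → 29
ticket_id=15: reopens >= 3 → -4
ticket_id=16: reopens >= 3 → 35
ticket_id=17: reopens >= 2 OR age_days <= 43 → 92
ticket_id=18: reopens >= 3 → 28
ticket_id=19: reopens >= 2 OR age_days <= 43 → 96
ticket_id=20: reopens >= 2 OR age_days <= 43 → 105
ticket_id=21: reopens >= 2 OR age_days <= 43 → 27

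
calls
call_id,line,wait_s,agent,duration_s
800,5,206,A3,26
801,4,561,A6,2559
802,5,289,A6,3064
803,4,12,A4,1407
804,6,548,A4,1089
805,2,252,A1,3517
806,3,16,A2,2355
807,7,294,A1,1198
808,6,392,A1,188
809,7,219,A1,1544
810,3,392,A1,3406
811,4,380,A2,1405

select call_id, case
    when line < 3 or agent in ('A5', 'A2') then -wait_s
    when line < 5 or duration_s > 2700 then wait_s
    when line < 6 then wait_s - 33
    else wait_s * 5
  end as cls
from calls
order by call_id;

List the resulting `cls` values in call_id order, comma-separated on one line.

call_id=800: line < 6 → 173
call_id=801: line < 5 or duration_s > 2700 → 561
call_id=802: line < 5 or duration_s > 2700 → 289
call_id=803: line < 5 or duration_s > 2700 → 12
call_id=804: ELSE → 2740
call_id=805: line < 3 or agent in ('A5', 'A2') → -252
call_id=806: line < 3 or agent in ('A5', 'A2') → -16
call_id=807: ELSE → 1470
call_id=808: ELSE → 1960
call_id=809: ELSE → 1095
call_id=810: line < 5 or duration_s > 2700 → 392
call_id=811: line < 3 or agent in ('A5', 'A2') → -380

173, 561, 289, 12, 2740, -252, -16, 1470, 1960, 1095, 392, -380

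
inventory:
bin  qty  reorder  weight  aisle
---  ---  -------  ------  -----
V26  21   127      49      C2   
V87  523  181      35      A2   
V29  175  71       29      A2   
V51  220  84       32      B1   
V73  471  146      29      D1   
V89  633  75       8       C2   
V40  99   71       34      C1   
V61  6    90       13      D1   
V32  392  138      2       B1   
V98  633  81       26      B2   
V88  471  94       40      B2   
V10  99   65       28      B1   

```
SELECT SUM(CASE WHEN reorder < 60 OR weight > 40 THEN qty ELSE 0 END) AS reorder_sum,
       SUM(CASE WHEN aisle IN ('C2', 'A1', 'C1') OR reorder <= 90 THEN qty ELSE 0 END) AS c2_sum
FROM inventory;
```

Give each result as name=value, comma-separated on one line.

[reorder_sum: reorder < 60 OR weight > 40]
bin=V26: ✓ → 21
bin=V87: ✗
bin=V29: ✗
bin=V51: ✗
bin=V73: ✗
bin=V89: ✗
bin=V40: ✗
bin=V61: ✗
bin=V32: ✗
bin=V98: ✗
bin=V88: ✗
bin=V10: ✗
reorder_sum = 21
—
[c2_sum: aisle IN ('C2', 'A1', 'C1') OR reorder <= 90]
bin=V26: ✓ → 21
bin=V87: ✗
bin=V29: ✓ → 175
bin=V51: ✓ → 220
bin=V73: ✗
bin=V89: ✓ → 633
bin=V40: ✓ → 99
bin=V61: ✓ → 6
bin=V32: ✗
bin=V98: ✓ → 633
bin=V88: ✗
bin=V10: ✓ → 99
c2_sum = 21 + 175 + 220 + 633 + 99 + 6 + 633 + 99 = 1886

reorder_sum=21, c2_sum=1886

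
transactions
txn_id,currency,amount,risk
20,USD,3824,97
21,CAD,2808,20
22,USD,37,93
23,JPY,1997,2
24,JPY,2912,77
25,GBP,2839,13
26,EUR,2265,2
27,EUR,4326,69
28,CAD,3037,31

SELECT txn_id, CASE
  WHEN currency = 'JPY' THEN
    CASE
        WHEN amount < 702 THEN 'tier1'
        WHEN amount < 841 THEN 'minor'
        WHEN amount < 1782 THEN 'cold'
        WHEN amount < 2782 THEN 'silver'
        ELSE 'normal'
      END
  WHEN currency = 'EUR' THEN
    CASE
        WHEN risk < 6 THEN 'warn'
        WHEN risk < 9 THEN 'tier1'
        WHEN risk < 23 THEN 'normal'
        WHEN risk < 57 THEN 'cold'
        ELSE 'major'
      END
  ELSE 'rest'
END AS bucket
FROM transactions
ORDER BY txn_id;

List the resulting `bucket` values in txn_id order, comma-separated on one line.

rest, rest, rest, silver, normal, rest, warn, major, rest

txn_id=20: currency='USD' → outer ELSE → rest
txn_id=21: currency='CAD' → outer ELSE → rest
txn_id=22: currency='USD' → outer ELSE → rest
txn_id=23: currency='JPY' → inner[amount < 2782] → silver
txn_id=24: currency='JPY' → inner[ELSE] → normal
txn_id=25: currency='GBP' → outer ELSE → rest
txn_id=26: currency='EUR' → inner[risk < 6] → warn
txn_id=27: currency='EUR' → inner[ELSE] → major
txn_id=28: currency='CAD' → outer ELSE → rest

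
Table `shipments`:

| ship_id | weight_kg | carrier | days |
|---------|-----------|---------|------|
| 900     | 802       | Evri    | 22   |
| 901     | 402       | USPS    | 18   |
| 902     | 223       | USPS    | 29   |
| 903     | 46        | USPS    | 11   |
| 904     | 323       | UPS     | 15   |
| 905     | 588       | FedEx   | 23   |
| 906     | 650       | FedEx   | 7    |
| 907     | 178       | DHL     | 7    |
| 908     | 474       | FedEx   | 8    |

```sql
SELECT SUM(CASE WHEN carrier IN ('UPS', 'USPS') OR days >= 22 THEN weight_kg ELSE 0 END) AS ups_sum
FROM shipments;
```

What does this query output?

2384

ship_id=900: ✓ → 802
ship_id=901: ✓ → 402
ship_id=902: ✓ → 223
ship_id=903: ✓ → 46
ship_id=904: ✓ → 323
ship_id=905: ✓ → 588
ship_id=906: ✗
ship_id=907: ✗
ship_id=908: ✗
ups_sum = 802 + 402 + 223 + 46 + 323 + 588 = 2384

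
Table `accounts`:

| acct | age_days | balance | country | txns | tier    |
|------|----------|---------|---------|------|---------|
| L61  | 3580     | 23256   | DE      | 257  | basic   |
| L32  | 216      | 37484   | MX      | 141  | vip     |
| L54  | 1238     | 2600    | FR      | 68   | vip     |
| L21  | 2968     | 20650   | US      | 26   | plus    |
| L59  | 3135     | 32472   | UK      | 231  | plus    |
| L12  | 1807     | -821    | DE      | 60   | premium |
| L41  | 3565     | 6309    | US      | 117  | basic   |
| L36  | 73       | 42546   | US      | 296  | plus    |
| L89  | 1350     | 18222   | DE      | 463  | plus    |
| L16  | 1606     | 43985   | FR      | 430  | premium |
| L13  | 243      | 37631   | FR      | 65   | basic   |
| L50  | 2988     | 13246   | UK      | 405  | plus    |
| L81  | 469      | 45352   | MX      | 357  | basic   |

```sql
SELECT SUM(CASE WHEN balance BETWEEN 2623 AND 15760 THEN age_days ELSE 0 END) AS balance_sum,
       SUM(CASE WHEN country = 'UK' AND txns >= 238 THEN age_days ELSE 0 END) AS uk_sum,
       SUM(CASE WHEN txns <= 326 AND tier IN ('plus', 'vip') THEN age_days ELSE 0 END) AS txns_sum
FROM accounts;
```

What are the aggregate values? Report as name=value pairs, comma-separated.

balance_sum=6553, uk_sum=2988, txns_sum=7630

[balance_sum: balance BETWEEN 2623 AND 15760]
acct=L61: ✗
acct=L32: ✗
acct=L54: ✗
acct=L21: ✗
acct=L59: ✗
acct=L12: ✗
acct=L41: ✓ → 3565
acct=L36: ✗
acct=L89: ✗
acct=L16: ✗
acct=L13: ✗
acct=L50: ✓ → 2988
acct=L81: ✗
balance_sum = 3565 + 2988 = 6553
—
[uk_sum: country = 'UK' AND txns >= 238]
acct=L61: ✗
acct=L32: ✗
acct=L54: ✗
acct=L21: ✗
acct=L59: ✗
acct=L12: ✗
acct=L41: ✗
acct=L36: ✗
acct=L89: ✗
acct=L16: ✗
acct=L13: ✗
acct=L50: ✓ → 2988
acct=L81: ✗
uk_sum = 2988
—
[txns_sum: txns <= 326 AND tier IN ('plus', 'vip')]
acct=L61: ✗
acct=L32: ✓ → 216
acct=L54: ✓ → 1238
acct=L21: ✓ → 2968
acct=L59: ✓ → 3135
acct=L12: ✗
acct=L41: ✗
acct=L36: ✓ → 73
acct=L89: ✗
acct=L16: ✗
acct=L13: ✗
acct=L50: ✗
acct=L81: ✗
txns_sum = 216 + 1238 + 2968 + 3135 + 73 = 7630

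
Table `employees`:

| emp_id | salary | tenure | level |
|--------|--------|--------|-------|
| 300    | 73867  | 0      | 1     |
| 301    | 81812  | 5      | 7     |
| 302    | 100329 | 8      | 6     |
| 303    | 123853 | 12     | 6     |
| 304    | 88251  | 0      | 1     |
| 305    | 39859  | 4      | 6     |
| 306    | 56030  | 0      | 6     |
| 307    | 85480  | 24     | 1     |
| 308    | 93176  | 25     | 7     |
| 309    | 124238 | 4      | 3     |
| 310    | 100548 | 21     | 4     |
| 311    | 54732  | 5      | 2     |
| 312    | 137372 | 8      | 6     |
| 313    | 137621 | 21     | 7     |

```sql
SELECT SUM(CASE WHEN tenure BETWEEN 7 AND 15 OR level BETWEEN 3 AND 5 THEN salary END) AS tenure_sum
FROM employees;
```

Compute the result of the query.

emp_id=300: ✗
emp_id=301: ✗
emp_id=302: ✓ → 100329
emp_id=303: ✓ → 123853
emp_id=304: ✗
emp_id=305: ✗
emp_id=306: ✗
emp_id=307: ✗
emp_id=308: ✗
emp_id=309: ✓ → 124238
emp_id=310: ✓ → 100548
emp_id=311: ✗
emp_id=312: ✓ → 137372
emp_id=313: ✗
tenure_sum = 100329 + 123853 + 124238 + 100548 + 137372 = 586340

586340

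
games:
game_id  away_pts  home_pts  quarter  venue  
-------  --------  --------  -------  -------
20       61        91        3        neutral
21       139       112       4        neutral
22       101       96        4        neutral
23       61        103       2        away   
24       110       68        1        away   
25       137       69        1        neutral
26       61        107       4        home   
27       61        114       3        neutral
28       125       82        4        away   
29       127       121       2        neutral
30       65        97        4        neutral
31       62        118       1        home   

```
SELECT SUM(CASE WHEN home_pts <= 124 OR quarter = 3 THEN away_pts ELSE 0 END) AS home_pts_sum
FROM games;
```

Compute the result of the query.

game_id=20: ✓ → 61
game_id=21: ✓ → 139
game_id=22: ✓ → 101
game_id=23: ✓ → 61
game_id=24: ✓ → 110
game_id=25: ✓ → 137
game_id=26: ✓ → 61
game_id=27: ✓ → 61
game_id=28: ✓ → 125
game_id=29: ✓ → 127
game_id=30: ✓ → 65
game_id=31: ✓ → 62
home_pts_sum = 61 + 139 + 101 + 61 + 110 + 137 + 61 + 61 + 125 + 127 + 65 + 62 = 1110

1110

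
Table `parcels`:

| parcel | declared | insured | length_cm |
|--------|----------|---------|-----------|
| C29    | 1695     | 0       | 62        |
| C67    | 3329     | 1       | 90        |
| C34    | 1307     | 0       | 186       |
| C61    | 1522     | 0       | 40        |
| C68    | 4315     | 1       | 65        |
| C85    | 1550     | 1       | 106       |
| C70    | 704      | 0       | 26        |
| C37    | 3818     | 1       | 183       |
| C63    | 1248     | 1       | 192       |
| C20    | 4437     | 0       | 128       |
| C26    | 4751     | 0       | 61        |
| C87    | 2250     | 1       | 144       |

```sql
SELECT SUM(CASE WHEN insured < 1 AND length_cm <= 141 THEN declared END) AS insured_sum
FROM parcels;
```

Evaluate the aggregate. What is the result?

13109

parcel=C29: ✓ → 1695
parcel=C67: ✗
parcel=C34: ✗
parcel=C61: ✓ → 1522
parcel=C68: ✗
parcel=C85: ✗
parcel=C70: ✓ → 704
parcel=C37: ✗
parcel=C63: ✗
parcel=C20: ✓ → 4437
parcel=C26: ✓ → 4751
parcel=C87: ✗
insured_sum = 1695 + 1522 + 704 + 4437 + 4751 = 13109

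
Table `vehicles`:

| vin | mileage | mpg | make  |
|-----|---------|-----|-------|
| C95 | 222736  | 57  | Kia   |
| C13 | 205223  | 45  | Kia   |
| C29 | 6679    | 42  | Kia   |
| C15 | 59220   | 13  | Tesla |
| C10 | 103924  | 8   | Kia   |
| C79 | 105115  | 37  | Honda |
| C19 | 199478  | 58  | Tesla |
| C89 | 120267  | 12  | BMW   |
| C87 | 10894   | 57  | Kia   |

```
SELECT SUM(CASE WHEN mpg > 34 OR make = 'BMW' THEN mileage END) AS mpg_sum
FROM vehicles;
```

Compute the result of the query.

870392

vin=C95: ✓ → 222736
vin=C13: ✓ → 205223
vin=C29: ✓ → 6679
vin=C15: ✗
vin=C10: ✗
vin=C79: ✓ → 105115
vin=C19: ✓ → 199478
vin=C89: ✓ → 120267
vin=C87: ✓ → 10894
mpg_sum = 222736 + 205223 + 6679 + 105115 + 199478 + 120267 + 10894 = 870392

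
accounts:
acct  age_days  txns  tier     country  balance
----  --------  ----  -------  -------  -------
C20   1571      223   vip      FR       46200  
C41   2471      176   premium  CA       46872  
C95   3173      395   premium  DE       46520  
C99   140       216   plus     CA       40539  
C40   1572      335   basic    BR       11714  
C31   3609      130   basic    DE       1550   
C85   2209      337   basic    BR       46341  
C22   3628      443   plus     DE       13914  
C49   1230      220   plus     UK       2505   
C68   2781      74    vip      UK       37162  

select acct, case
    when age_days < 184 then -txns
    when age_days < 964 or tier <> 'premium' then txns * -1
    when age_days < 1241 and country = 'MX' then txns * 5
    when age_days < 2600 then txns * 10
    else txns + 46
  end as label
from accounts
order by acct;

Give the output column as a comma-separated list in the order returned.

acct=C20: age_days < 964 or tier <> 'premium' → -223
acct=C22: age_days < 964 or tier <> 'premium' → -443
acct=C31: age_days < 964 or tier <> 'premium' → -130
acct=C40: age_days < 964 or tier <> 'premium' → -335
acct=C41: age_days < 2600 → 1760
acct=C49: age_days < 964 or tier <> 'premium' → -220
acct=C68: age_days < 964 or tier <> 'premium' → -74
acct=C85: age_days < 964 or tier <> 'premium' → -337
acct=C95: ELSE → 441
acct=C99: age_days < 184 → -216

-223, -443, -130, -335, 1760, -220, -74, -337, 441, -216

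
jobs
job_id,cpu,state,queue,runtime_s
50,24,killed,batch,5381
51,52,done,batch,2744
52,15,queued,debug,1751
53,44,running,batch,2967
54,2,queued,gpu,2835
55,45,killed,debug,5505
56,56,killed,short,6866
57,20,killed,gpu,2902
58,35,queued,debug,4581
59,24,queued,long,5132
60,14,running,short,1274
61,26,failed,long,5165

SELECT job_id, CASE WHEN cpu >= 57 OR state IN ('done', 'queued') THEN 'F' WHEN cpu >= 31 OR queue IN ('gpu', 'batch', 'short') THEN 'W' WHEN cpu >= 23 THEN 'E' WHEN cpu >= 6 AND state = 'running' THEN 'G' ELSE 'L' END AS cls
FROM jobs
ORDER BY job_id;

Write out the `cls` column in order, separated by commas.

W, F, F, W, F, W, W, W, F, F, W, E

job_id=50: cpu >= 31 OR queue IN ('gpu', 'batch', 'short') → W
job_id=51: cpu >= 57 OR state IN ('done', 'queued') → F
job_id=52: cpu >= 57 OR state IN ('done', 'queued') → F
job_id=53: cpu >= 31 OR queue IN ('gpu', 'batch', 'short') → W
job_id=54: cpu >= 57 OR state IN ('done', 'queued') → F
job_id=55: cpu >= 31 OR queue IN ('gpu', 'batch', 'short') → W
job_id=56: cpu >= 31 OR queue IN ('gpu', 'batch', 'short') → W
job_id=57: cpu >= 31 OR queue IN ('gpu', 'batch', 'short') → W
job_id=58: cpu >= 57 OR state IN ('done', 'queued') → F
job_id=59: cpu >= 57 OR state IN ('done', 'queued') → F
job_id=60: cpu >= 31 OR queue IN ('gpu', 'batch', 'short') → W
job_id=61: cpu >= 23 → E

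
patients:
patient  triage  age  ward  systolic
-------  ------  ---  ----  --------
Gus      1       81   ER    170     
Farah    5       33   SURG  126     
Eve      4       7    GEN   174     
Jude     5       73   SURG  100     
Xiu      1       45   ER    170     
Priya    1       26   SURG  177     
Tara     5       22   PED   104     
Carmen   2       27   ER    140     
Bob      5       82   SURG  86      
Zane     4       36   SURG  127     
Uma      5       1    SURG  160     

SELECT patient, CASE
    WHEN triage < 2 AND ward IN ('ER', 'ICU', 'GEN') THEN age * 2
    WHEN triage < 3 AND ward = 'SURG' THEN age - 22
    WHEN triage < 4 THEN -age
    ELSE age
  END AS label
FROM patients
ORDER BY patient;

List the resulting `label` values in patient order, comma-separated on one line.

82, -27, 7, 33, 162, 73, 4, 22, 1, 90, 36

patient=Bob: ELSE → 82
patient=Carmen: triage < 4 → -27
patient=Eve: ELSE → 7
patient=Farah: ELSE → 33
patient=Gus: triage < 2 AND ward IN ('ER', 'ICU', 'GEN') → 162
patient=Jude: ELSE → 73
patient=Priya: triage < 3 AND ward = 'SURG' → 4
patient=Tara: ELSE → 22
patient=Uma: ELSE → 1
patient=Xiu: triage < 2 AND ward IN ('ER', 'ICU', 'GEN') → 90
patient=Zane: ELSE → 36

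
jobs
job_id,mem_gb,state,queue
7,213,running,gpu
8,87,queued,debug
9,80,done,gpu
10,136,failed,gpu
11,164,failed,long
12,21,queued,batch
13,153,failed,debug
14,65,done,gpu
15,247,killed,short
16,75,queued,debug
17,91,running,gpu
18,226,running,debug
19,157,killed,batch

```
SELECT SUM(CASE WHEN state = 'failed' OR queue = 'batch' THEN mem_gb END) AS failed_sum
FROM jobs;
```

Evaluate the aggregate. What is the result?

job_id=7: ✗
job_id=8: ✗
job_id=9: ✗
job_id=10: ✓ → 136
job_id=11: ✓ → 164
job_id=12: ✓ → 21
job_id=13: ✓ → 153
job_id=14: ✗
job_id=15: ✗
job_id=16: ✗
job_id=17: ✗
job_id=18: ✗
job_id=19: ✓ → 157
failed_sum = 136 + 164 + 21 + 153 + 157 = 631

631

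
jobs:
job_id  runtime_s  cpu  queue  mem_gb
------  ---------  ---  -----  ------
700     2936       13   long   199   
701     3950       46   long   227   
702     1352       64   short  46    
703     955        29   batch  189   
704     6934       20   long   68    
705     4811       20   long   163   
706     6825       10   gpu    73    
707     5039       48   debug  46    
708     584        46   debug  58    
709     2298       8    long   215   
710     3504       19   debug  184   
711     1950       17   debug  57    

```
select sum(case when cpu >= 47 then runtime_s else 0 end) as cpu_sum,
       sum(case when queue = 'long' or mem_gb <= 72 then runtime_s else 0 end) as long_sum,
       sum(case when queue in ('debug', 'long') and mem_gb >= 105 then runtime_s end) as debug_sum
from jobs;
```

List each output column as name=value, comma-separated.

[cpu_sum: cpu >= 47]
job_id=700: ✗
job_id=701: ✗
job_id=702: ✓ → 1352
job_id=703: ✗
job_id=704: ✗
job_id=705: ✗
job_id=706: ✗
job_id=707: ✓ → 5039
job_id=708: ✗
job_id=709: ✗
job_id=710: ✗
job_id=711: ✗
cpu_sum = 1352 + 5039 = 6391
—
[long_sum: queue = 'long' or mem_gb <= 72]
job_id=700: ✓ → 2936
job_id=701: ✓ → 3950
job_id=702: ✓ → 1352
job_id=703: ✗
job_id=704: ✓ → 6934
job_id=705: ✓ → 4811
job_id=706: ✗
job_id=707: ✓ → 5039
job_id=708: ✓ → 584
job_id=709: ✓ → 2298
job_id=710: ✗
job_id=711: ✓ → 1950
long_sum = 2936 + 3950 + 1352 + 6934 + 4811 + 5039 + 584 + 2298 + 1950 = 29854
—
[debug_sum: queue in ('debug', 'long') and mem_gb >= 105]
job_id=700: ✓ → 2936
job_id=701: ✓ → 3950
job_id=702: ✗
job_id=703: ✗
job_id=704: ✗
job_id=705: ✓ → 4811
job_id=706: ✗
job_id=707: ✗
job_id=708: ✗
job_id=709: ✓ → 2298
job_id=710: ✓ → 3504
job_id=711: ✗
debug_sum = 2936 + 3950 + 4811 + 2298 + 3504 = 17499

cpu_sum=6391, long_sum=29854, debug_sum=17499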